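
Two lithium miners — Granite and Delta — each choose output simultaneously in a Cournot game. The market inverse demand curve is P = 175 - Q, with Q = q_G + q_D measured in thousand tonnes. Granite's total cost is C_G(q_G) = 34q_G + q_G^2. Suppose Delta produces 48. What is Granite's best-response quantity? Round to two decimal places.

23.25

With the rival's output fixed at 48, Granite's profit is π_G = (175 - 48 - q_G)q_G - (34q_G + q_G²) = (127 - q_G)q_G - (34q_G + q_G²).
∂π_G/∂q_G = 93 - 4q_G = 0, so q_G = 93/4.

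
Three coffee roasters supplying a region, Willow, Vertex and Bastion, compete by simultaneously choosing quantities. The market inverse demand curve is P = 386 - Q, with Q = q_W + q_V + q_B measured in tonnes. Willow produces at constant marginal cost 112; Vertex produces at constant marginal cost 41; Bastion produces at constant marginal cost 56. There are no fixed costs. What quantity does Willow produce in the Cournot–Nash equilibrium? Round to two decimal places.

Willow's profit: π_W = (386 - Q)q_W - (112q_W). Setting ∂π_W/∂q_W = 0: 274 - 2q_W - (q_V + q_B) = 0.
Vertex's first-order condition: 345 - 2q_V - (q_W + q_B) = 0.
Bastion's profit: π_B = (386 - Q)q_B - (56q_B). Setting ∂π_B/∂q_B = 0: 330 - 2q_B - (q_W + q_V) = 0.
Adding the 3 first-order conditions: 949 − 4Q = 0, so Q = 949/4.
Back-substituting: q_W = (274 − 949/4) = 147/4, q_V = (345 − 949/4) = 431/4, q_B = (330 − 949/4) = 371/4.

36.75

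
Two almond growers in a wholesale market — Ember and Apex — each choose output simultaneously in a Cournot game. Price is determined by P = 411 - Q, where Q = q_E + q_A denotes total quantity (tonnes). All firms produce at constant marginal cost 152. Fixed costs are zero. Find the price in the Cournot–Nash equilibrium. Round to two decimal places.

A representative firm's profit is π_i = q_i(411 - Q) - 152q_i.
First-order condition (treating rivals' output as given): 259 - 2q_i - q_j = 0.
With identical firms every q_j equals q_i, so q_j = q_i and 259 = 3q_i, giving q_i = 259/3.
Total output Q = 518/3, so price P = 411 - 518/3 = 715/3.

238.33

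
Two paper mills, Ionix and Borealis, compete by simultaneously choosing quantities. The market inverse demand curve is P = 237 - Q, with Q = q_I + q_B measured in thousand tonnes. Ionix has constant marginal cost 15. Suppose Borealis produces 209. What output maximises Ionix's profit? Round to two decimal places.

With the rival's output fixed at 209, Ionix's profit is π_I = (237 - 209 - q_I)q_I - (15q_I) = (28 - q_I)q_I - (15q_I).
∂π_I/∂q_I = 13 - 2q_I = 0, so q_I = 13/2.

6.50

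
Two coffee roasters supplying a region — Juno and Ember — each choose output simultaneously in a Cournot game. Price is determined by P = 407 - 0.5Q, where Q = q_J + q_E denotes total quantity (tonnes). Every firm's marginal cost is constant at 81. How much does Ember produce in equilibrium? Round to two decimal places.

217.33

A representative firm's profit is π_i = q_i(407 - 0.5Q) - 81q_i.
First-order condition (treating rivals' output as given): 326 - q_i - (1/2)q_j = 0.
By symmetry each firm produces the same amount; substituting q_j = q_i yields q_i = 326/(3/2) = 652/3.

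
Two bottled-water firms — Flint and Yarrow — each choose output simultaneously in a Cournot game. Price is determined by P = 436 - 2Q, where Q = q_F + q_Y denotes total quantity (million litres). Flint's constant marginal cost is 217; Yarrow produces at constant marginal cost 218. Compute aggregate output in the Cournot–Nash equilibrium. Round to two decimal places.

72.83

Flint's profit: π_F = (436 - 2Q)q_F - (217q_F). Setting ∂π_F/∂q_F = 0: 219 - 4q_F - 2(q_Y) = 0.
Yarrow's profit: π_Y = (436 - 2Q)q_Y - (218q_Y). Setting ∂π_Y/∂q_Y = 0: 218 - 4q_Y - 2(q_F) = 0.
So q_F = (219 - 2q_Y)/4 and q_Y = (218 - 2q_F)/4.
Substituting one into the other gives q_F = 110/3 and q_Y = 217/6.
Total output Q = 110/3 + 217/6 = 437/6.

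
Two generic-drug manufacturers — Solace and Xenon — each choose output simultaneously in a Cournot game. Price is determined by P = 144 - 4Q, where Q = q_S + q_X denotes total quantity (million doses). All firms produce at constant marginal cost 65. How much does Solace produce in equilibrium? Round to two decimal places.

6.58

A representative firm's profit is π_i = q_i(144 - 4Q) - 65q_i.
First-order condition (treating rivals' output as given): 79 - 8q_i - 4q_j = 0.
With identical firms every q_j equals q_i, so q_j = q_i and 79 = 12q_i, giving q_i = 79/12.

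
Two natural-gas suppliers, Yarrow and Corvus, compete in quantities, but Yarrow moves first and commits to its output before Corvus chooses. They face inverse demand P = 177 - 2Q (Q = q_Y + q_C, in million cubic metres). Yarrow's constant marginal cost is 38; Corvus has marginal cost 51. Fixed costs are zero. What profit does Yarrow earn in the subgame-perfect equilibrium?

1444

The follower Corvus best-responds to any q_Y: π_C = (177 - 2Q)q_C - 51q_C.
Setting the follower's marginal profit to zero, 126 - 2q_Y - 4q_C = 0, i.e. q_C = (126 - 2q_Y)/4.
Yarrow substitutes q_C(q_Y) into its own profit: π_Y = q_Y(177 - 2q_Y - (126 - 2q_Y)/2) - 38q_Y = (114 - q_Y)q_Y - 38q_Y.
The leader's first-order condition 76 - 2q_Y = 0 yields q_Y = 38.
Then q_C = (126 - 2·38)/4 = 25/2.
Price P = 177 - 2·(101/2) = 76.
Yarrow's profit: (76 - 38)·38 = 1444.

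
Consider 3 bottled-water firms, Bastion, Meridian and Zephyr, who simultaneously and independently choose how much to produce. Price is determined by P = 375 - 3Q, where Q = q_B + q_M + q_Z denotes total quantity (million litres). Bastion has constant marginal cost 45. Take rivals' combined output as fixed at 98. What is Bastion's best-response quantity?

With rivals' combined output fixed at 98, Bastion's profit is π_B = (375 - 3·98 - 3q_B)q_B - (45q_B) = (81 - 3q_B)q_B - (45q_B).
∂π_B/∂q_B = 36 - 6q_B = 0, so q_B = 6.

6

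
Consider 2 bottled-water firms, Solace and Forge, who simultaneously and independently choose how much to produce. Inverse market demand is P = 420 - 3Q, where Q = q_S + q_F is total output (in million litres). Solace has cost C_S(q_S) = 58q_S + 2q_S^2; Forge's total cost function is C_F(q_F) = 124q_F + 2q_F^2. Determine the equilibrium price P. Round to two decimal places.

268.15

Solace's profit: π_S = (420 - 3Q)q_S - (58q_S + 2q_S²). Setting ∂π_S/∂q_S = 0: 362 - 10q_S - 3(q_F) = 0.
Forge's profit: π_F = (420 - 3Q)q_F - (124q_F + 2q_F²). Setting ∂π_F/∂q_F = 0: 296 - 10q_F - 3(q_S) = 0.
Best responses: q_S = (362 - 3q_F)/10, q_F = (296 - 3q_S)/10.
Substituting one into the other gives q_S = 30.0220 and q_F = 1874/91.
Total output Q = 658/13, so price P = 420 - 3·(658/13) = 268.1538.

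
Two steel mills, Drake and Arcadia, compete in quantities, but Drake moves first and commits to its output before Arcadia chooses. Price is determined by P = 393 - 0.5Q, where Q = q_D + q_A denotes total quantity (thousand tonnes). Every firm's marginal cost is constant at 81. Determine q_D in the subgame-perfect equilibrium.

312

The follower Arcadia best-responds to any q_D: π_A = (393 - 0.5Q)q_A - 81q_A.
∂π_A/∂q_A = 312 - (1/2)q_D - q_A = 0 gives the reaction function q_A = (312 - (1/2)q_D).
Drake substitutes q_A(q_D) into its own profit: π_D = q_D(393 - (1/2)q_D - (312 - (1/2)q_D)/2) - 81q_D = (237 - (1/4)q_D)q_D - 81q_D.
Leader FOC: 156 - (1/2)q_D = 0, so q_D = 312.
Then q_A = (312 - (1/2)·312) = 156.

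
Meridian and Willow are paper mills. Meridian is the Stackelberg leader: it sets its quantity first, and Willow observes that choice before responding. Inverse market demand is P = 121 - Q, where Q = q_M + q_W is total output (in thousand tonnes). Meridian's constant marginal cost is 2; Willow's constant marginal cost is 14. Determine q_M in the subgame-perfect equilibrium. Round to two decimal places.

65.50

The follower Willow best-responds to any q_M: π_W = (121 - Q)q_W - 14q_W.
Follower FOC: 107 - q_M - 2q_W = 0, so q_W(q_M) = (107 - q_M)/2.
The leader anticipates this reaction. Substituting into P = 121 - Q gives P = 135/2 - (1/2)q_M, so π_M = (135/2 - (1/2)q_M)q_M - 2q_M.
Leader FOC: 131/2 - q_M = 0, so q_M = 131/2.
Then q_W = (107 - 131/2)/2 = 83/4.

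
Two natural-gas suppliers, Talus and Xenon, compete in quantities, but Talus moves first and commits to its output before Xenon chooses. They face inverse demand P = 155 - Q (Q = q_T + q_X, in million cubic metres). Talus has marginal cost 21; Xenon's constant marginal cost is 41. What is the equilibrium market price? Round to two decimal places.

The follower Xenon best-responds to any q_T: π_X = (155 - Q)q_X - 41q_X.
Setting the follower's marginal profit to zero, 114 - q_T - 2q_X = 0, i.e. q_X = (114 - q_T)/2.
The leader anticipates this reaction. Substituting into P = 155 - Q gives P = 98 - (1/2)q_T, so π_T = (98 - (1/2)q_T)q_T - 21q_T.
Leader FOC: 77 - q_T = 0, so q_T = 77.
Then q_X = (114 - 77)/2 = 37/2.
Total output Q = 191/2, so price P = 155 - 191/2 = 119/2.

59.50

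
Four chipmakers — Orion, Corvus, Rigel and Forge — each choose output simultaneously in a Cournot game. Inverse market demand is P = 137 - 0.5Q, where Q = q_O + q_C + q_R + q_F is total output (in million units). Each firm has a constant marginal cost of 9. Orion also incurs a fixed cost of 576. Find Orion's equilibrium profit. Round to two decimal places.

A representative firm's profit is π_i = q_i(137 - 0.5Q) - 9q_i.
First-order condition (treating rivals' output as given): 128 - q_i - (1/2)·Σ_{j≠i} q_j = 0.
By symmetry each firm produces the same amount; substituting Σ_{j≠i} q_j = 3q_i yields q_i = 128/(5/2) = 256/5.
Price P = 137 - (1/2)·(1024/5) = 173/5.
Orion's profit: (173/5 - 9)·(256/5) - 576 = 734.7200.

734.72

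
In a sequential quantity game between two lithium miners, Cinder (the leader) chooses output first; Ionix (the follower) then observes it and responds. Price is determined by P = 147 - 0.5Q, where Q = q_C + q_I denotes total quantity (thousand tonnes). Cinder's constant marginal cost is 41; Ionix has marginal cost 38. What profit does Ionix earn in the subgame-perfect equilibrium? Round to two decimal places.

The follower Ionix best-responds to any q_C: π_I = (147 - 0.5Q)q_I - 38q_I.
Setting the follower's marginal profit to zero, 109 - (1/2)q_C - q_I = 0, i.e. q_I = (109 - (1/2)q_C).
The leader anticipates this reaction. Substituting into P = 147 - 0.5Q gives P = 185/2 - (1/4)q_C, so π_C = (185/2 - (1/4)q_C)q_C - 41q_C.
Leader FOC: 103/2 - (1/2)q_C = 0, so q_C = 103.
Then q_I = (109 - (1/2)·103) = 115/2.
Price P = 147 - (1/2)·(321/2) = 267/4.
Ionix's profit: (267/4 - 38)·(115/2) = 1653.1250.

1653.13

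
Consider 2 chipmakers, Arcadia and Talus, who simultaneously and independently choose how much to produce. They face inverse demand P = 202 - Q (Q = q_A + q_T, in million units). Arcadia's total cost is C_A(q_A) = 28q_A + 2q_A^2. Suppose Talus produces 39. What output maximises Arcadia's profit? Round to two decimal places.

22.50

With the rival's output fixed at 39, Arcadia's profit is π_A = (202 - 39 - q_A)q_A - (28q_A + 2q_A²) = (163 - q_A)q_A - (28q_A + 2q_A²).
∂π_A/∂q_A = 135 - 6q_A = 0, so q_A = 45/2.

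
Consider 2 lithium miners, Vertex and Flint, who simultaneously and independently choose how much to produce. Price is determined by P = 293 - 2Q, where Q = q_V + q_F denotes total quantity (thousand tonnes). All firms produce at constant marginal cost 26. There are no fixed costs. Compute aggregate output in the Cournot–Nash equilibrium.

89

A representative firm's profit is π_i = q_i(293 - 2Q) - 26q_i.
First-order condition (treating rivals' output as given): 267 - 4q_i - 2q_j = 0.
With identical firms every q_j equals q_i, so q_j = q_i and 267 = 6q_i, giving q_i = 89/2.
Total output Q = 89/2 + 89/2 = 89.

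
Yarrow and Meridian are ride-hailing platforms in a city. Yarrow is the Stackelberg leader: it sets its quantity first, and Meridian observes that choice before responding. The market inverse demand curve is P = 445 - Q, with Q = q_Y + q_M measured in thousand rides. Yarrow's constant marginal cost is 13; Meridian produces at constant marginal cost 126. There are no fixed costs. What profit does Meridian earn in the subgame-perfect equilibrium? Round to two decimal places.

540.56

Solve by backward induction. Given q_Y, the follower Meridian maximises π_M = (445 - q_Y - q_M)q_M - 126q_M.
Follower FOC: 319 - q_Y - 2q_M = 0, so q_M(q_Y) = (319 - q_Y)/2.
Yarrow substitutes q_M(q_Y) into its own profit: π_Y = q_Y(445 - q_Y - (319 - q_Y)/2) - 13q_Y = (571/2 - (1/2)q_Y)q_Y - 13q_Y.
Leader FOC: 545/2 - q_Y = 0, so q_Y = 545/2.
Then q_M = (319 - 545/2)/2 = 93/4.
Price P = 445 - 1183/4 = 597/4.
Meridian's profit: (597/4 - 126)·(93/4) = 540.5625.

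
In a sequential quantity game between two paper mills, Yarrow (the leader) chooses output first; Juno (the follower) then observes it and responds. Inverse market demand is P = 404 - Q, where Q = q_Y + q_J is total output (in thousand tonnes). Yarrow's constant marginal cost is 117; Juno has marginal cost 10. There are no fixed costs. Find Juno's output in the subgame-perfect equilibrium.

152

Solve by backward induction. Given q_Y, the follower Juno maximises π_J = (404 - q_Y - q_J)q_J - 10q_J.
Setting the follower's marginal profit to zero, 394 - q_Y - 2q_J = 0, i.e. q_J = (394 - q_Y)/2.
The leader anticipates this reaction. Substituting into P = 404 - Q gives P = 207 - (1/2)q_Y, so π_Y = (207 - (1/2)q_Y)q_Y - 117q_Y.
The leader's first-order condition 90 - q_Y = 0 yields q_Y = 90.
Then q_J = (394 - 90)/2 = 152.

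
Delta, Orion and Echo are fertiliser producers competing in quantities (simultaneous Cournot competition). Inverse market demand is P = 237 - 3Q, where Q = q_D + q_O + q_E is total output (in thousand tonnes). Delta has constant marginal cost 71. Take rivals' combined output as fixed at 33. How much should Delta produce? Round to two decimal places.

With rivals' combined output fixed at 33, Delta's profit is π_D = (237 - 3·33 - 3q_D)q_D - (71q_D) = (138 - 3q_D)q_D - (71q_D).
∂π_D/∂q_D = 67 - 6q_D = 0, so q_D = 67/6.

11.17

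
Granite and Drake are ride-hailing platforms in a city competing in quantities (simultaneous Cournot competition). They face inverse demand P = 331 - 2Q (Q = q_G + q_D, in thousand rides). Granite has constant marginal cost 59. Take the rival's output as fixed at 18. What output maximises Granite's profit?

With the rival's output fixed at 18, Granite's profit is π_G = (331 - 2·18 - 2q_G)q_G - (59q_G) = (295 - 2q_G)q_G - (59q_G).
∂π_G/∂q_G = 236 - 4q_G = 0, so q_G = 59.

59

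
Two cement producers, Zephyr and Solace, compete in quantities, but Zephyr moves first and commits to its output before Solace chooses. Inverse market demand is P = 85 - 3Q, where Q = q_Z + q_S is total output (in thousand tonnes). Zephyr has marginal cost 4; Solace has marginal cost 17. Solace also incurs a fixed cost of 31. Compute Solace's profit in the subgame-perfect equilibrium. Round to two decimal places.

5.75

The follower Solace best-responds to any q_Z: π_S = (85 - 3Q)q_S - 17q_S.
Setting the follower's marginal profit to zero, 68 - 3q_Z - 6q_S = 0, i.e. q_S = (68 - 3q_Z)/6.
The leader anticipates this reaction. Substituting into P = 85 - 3Q gives P = 51 - (3/2)q_Z, so π_Z = (51 - (3/2)q_Z)q_Z - 4q_Z.
The leader's first-order condition 47 - 3q_Z = 0 yields q_Z = 47/3.
Then q_S = (68 - 3·(47/3))/6 = 7/2.
Price P = 85 - 3·(115/6) = 55/2.
Solace's profit: (55/2 - 17)·(7/2) - 31 = 23/4.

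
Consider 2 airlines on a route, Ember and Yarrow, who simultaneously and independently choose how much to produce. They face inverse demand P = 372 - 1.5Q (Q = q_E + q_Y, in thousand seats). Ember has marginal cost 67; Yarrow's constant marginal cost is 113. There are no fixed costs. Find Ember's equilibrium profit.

Ember's profit: π_E = (372 - 1.5Q)q_E - (67q_E). Setting ∂π_E/∂q_E = 0: 305 - 3q_E - (3/2)(q_Y) = 0.
Yarrow's profit: π_Y = (372 - 1.5Q)q_Y - (113q_Y). Setting ∂π_Y/∂q_Y = 0: 259 - 3q_Y - (3/2)(q_E) = 0.
So q_E = (305 - (3/2)q_Y)/3 and q_Y = (259 - (3/2)q_E)/3.
Substituting one into the other gives q_E = 78 and q_Y = 142/3.
Price P = 372 - (3/2)·(376/3) = 184.
Ember's profit: (184 - 67)·78 = 9126.

9126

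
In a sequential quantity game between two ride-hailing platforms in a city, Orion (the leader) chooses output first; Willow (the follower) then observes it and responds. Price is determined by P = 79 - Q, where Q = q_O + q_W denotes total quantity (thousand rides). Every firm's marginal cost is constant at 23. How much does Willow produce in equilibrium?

14

The follower Willow best-responds to any q_O: π_W = (79 - Q)q_W - 23q_W.
Setting the follower's marginal profit to zero, 56 - q_O - 2q_W = 0, i.e. q_W = (56 - q_O)/2.
The leader anticipates this reaction. Substituting into P = 79 - Q gives P = 51 - (1/2)q_O, so π_O = (51 - (1/2)q_O)q_O - 23q_O.
Maximising: ∂π_O/∂q_O = 28 - q_O = 0, giving q_O = 28.
Then q_W = (56 - 28)/2 = 14.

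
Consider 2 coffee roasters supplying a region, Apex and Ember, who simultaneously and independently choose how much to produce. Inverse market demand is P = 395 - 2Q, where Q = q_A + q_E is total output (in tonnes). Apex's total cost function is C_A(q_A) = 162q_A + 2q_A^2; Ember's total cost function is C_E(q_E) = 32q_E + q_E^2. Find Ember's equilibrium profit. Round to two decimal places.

Apex's profit: π_A = (395 - 2Q)q_A - (162q_A + 2q_A²). Setting ∂π_A/∂q_A = 0: 233 - 8q_A - 2(q_E) = 0.
Ember's first-order condition: 363 - 6q_E - 2(q_A) = 0.
Best responses: q_A = (233 - 2q_E)/8, q_E = (363 - 2q_A)/6.
Solving the pair: q_A = 168/11, q_E = 1219/22.
Price P = 395 - 2·(1555/22) = 253.6364.
Ember's profit: 253.6364·(1219/22) - 32·(1219/22) - (1219/22)² = 9210.5021.

9210.50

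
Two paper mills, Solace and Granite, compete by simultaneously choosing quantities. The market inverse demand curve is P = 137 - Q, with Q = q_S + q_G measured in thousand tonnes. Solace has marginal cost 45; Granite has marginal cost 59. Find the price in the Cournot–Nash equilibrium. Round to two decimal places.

Solace's profit: π_S = (137 - Q)q_S - (45q_S). Setting ∂π_S/∂q_S = 0: 92 - 2q_S - (q_G) = 0.
Granite's profit: π_G = (137 - Q)q_G - (59q_G). Setting ∂π_G/∂q_G = 0: 78 - 2q_G - (q_S) = 0.
Best responses: q_S = (92 - q_G)/2, q_G = (78 - q_S)/2.
Solving the pair: q_S = 106/3, q_G = 64/3.
Total output Q = 170/3, so price P = 137 - 170/3 = 241/3.

80.33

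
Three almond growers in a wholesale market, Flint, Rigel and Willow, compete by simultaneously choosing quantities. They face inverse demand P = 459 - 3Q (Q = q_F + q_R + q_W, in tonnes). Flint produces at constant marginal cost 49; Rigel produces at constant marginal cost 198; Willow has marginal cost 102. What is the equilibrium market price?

202

Flint's profit: π_F = (459 - 3Q)q_F - (49q_F). Setting ∂π_F/∂q_F = 0: 410 - 6q_F - 3(q_R + q_W) = 0.
Rigel's first-order condition: 261 - 6q_R - 3(q_F + q_W) = 0.
Willow's first-order condition: 357 - 6q_W - 3(q_F + q_R) = 0.
Adding the 3 conditions: 1028 − 6Q − 6Q = 0, i.e. Q = 257/3.
Back-substituting: q_F = (410 − 257)/3 = 51, q_R = (261 − 257)/3 = 4/3, q_W = (357 − 257)/3 = 100/3.
Total output Q = 257/3, so price P = 459 - 3·(257/3) = 202.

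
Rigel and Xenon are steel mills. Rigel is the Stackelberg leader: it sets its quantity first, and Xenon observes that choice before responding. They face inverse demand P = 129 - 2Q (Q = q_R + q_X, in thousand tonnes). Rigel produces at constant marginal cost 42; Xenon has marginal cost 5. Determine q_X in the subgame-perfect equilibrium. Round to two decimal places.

24.75

Solve by backward induction. Given q_R, the follower Xenon maximises π_X = (129 - 2q_R - 2q_X)q_X - 5q_X.
Follower FOC: 124 - 2q_R - 4q_X = 0, so q_X(q_R) = (124 - 2q_R)/4.
The leader anticipates this reaction. Substituting into P = 129 - 2Q gives P = 67 - q_R, so π_R = (67 - q_R)q_R - 42q_R.
The leader's first-order condition 25 - 2q_R = 0 yields q_R = 25/2.
Then q_X = (124 - 2·(25/2))/4 = 99/4.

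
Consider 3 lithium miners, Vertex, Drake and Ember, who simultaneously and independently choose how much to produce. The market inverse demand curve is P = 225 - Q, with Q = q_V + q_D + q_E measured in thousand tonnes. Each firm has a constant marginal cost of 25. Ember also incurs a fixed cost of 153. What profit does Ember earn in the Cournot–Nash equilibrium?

Each firm earns π_i = (225 - Q)q_i - 25q_i.
Setting ∂π_i/∂q_i = 0 with rivals' quantities fixed: 200 - 2q_i - Σ_{j≠i} q_j = 0.
With identical firms every q_j equals q_i, so Σ_{j≠i} q_j = 2q_i and 200 = 4q_i, giving q_i = 50.
Price P = 225 - 150 = 75.
Ember's profit: (75 - 25)·50 - 153 = 2347.

2347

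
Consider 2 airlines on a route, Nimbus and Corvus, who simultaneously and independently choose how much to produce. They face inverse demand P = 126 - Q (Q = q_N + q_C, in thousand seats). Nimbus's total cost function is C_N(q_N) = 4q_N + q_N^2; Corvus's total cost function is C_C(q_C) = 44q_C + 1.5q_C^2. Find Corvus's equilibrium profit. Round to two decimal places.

293.88

Nimbus's profit: π_N = (126 - Q)q_N - (4q_N + q_N²). Setting ∂π_N/∂q_N = 0: 122 - 4q_N - (q_C) = 0.
Corvus's profit: π_C = (126 - Q)q_C - (44q_C + (3/2)q_C²). Setting ∂π_C/∂q_C = 0: 82 - 5q_C - (q_N) = 0.
Best responses: q_N = (122 - q_C)/4, q_C = (82 - q_N)/5.
Solving the pair: q_N = 528/19, q_C = 206/19.
Price P = 126 - 734/19 = 1660/19.
Corvus's profit: (1660/19)·(206/19) - 44·(206/19) - (3/2)(206/19)² = 293.8781.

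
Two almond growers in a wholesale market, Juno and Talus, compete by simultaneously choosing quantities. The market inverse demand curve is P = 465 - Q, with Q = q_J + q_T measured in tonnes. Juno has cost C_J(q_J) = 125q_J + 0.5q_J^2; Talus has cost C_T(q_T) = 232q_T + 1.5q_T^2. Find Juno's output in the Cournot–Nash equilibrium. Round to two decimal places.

104.79

Juno's profit: π_J = (465 - Q)q_J - (125q_J + (1/2)q_J²). Setting ∂π_J/∂q_J = 0: 340 - 3q_J - (q_T) = 0.
Talus's profit: π_T = (465 - Q)q_T - (232q_T + (3/2)q_T²). Setting ∂π_T/∂q_T = 0: 233 - 5q_T - (q_J) = 0.
Best responses: q_J = (340 - q_T)/3, q_T = (233 - q_J)/5.
Substituting one into the other gives q_J = 1467/14 and q_T = 359/14.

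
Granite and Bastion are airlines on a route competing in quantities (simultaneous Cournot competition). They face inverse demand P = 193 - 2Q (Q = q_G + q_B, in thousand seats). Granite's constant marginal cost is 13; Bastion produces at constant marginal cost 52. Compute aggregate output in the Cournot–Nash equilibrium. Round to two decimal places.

53.50

Granite's profit: π_G = (193 - 2Q)q_G - (13q_G). Setting ∂π_G/∂q_G = 0: 180 - 4q_G - 2(q_B) = 0.
Bastion's first-order condition: 141 - 4q_B - 2(q_G) = 0.
So q_G = (180 - 2q_B)/4 and q_B = (141 - 2q_G)/4.
Solving the pair: q_G = 73/2, q_B = 17.
Total output Q = 73/2 + 17 = 107/2.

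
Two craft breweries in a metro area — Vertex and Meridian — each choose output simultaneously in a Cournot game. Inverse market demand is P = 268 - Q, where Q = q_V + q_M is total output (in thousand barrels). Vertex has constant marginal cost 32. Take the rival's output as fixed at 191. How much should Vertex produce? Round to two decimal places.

22.50

With the rival's output fixed at 191, Vertex's profit is π_V = (268 - 191 - q_V)q_V - (32q_V) = (77 - q_V)q_V - (32q_V).
∂π_V/∂q_V = 45 - 2q_V = 0, so q_V = 45/2.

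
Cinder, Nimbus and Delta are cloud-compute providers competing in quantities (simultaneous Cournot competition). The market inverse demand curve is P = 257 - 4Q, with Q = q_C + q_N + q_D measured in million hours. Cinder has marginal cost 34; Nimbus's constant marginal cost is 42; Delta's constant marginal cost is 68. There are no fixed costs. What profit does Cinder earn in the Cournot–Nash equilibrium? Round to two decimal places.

1097.27

Cinder's profit: π_C = (257 - 4Q)q_C - (34q_C). Setting ∂π_C/∂q_C = 0: 223 - 8q_C - 4(q_N + q_D) = 0.
Nimbus's first-order condition: 215 - 8q_N - 4(q_C + q_D) = 0.
Delta's profit: π_D = (257 - 4Q)q_D - (68q_D). Setting ∂π_D/∂q_D = 0: 189 - 8q_D - 4(q_C + q_N) = 0.
Adding the 3 first-order conditions: 627 − 16Q = 0, so Q = 627/16.
Back-substituting: q_C = (223 − 627/4)/4 = 265/16, q_N = (215 − 627/4)/4 = 233/16, q_D = (189 − 627/4)/4 = 129/16.
Price P = 257 - 4·(627/16) = 401/4.
Cinder's profit: (401/4 - 34)·(265/16) = 1097.2656.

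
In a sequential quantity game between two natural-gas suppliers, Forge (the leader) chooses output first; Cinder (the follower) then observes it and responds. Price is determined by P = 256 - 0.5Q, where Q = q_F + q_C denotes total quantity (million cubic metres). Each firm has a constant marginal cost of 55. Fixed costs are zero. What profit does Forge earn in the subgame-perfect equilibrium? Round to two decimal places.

10100.25

The follower Cinder best-responds to any q_F: π_C = (256 - 0.5Q)q_C - 55q_C.
Follower FOC: 201 - (1/2)q_F - q_C = 0, so q_C(q_F) = (201 - (1/2)q_F).
The leader anticipates this reaction. Substituting into P = 256 - 0.5Q gives P = 311/2 - (1/4)q_F, so π_F = (311/2 - (1/4)q_F)q_F - 55q_F.
Maximising: ∂π_F/∂q_F = 201/2 - (1/2)q_F = 0, giving q_F = 201.
Then q_C = (201 - (1/2)·201) = 201/2.
Price P = 256 - (1/2)·(603/2) = 421/4.
Forge's profit: (421/4 - 55)·201 = 10100.2500.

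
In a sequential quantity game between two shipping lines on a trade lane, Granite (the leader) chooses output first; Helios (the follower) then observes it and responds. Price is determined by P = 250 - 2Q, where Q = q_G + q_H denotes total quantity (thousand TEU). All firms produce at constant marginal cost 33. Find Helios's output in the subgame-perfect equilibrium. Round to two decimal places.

Solve by backward induction. Given q_G, the follower Helios maximises π_H = (250 - 2q_G - 2q_H)q_H - 33q_H.
Follower FOC: 217 - 2q_G - 4q_H = 0, so q_H(q_G) = (217 - 2q_G)/4.
Granite substitutes q_H(q_G) into its own profit: π_G = q_G(250 - 2q_G - (217 - 2q_G)/2) - 33q_G = (283/2 - q_G)q_G - 33q_G.
Leader FOC: 217/2 - 2q_G = 0, so q_G = 217/4.
Then q_H = (217 - 2·(217/4))/4 = 217/8.

27.13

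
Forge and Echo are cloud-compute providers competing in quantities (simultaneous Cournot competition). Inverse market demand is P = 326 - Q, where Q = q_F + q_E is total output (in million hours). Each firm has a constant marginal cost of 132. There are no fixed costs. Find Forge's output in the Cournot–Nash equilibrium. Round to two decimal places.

A representative firm's profit is π_i = q_i(326 - Q) - 132q_i.
First-order condition (treating rivals' output as given): 194 - 2q_i - q_j = 0.
By symmetry each firm produces the same amount; substituting q_j = q_i yields q_i = 194/3.

64.67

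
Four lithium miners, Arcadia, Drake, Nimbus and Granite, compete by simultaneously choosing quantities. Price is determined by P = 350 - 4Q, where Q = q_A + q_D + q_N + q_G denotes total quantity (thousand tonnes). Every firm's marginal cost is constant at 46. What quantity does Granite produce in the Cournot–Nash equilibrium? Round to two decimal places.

15.20

A representative firm's profit is π_i = q_i(350 - 4Q) - 46q_i.
First-order condition (treating rivals' output as given): 304 - 8q_i - 4·Σ_{j≠i} q_j = 0.
By symmetry each firm produces the same amount; substituting Σ_{j≠i} q_j = 3q_i yields q_i = 304/20 = 76/5.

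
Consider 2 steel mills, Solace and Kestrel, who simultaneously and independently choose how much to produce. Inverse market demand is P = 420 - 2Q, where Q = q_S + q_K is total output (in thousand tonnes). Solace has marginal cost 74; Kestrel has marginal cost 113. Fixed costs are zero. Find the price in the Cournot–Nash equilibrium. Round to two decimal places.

202.33

Solace's profit: π_S = (420 - 2Q)q_S - (74q_S). Setting ∂π_S/∂q_S = 0: 346 - 4q_S - 2(q_K) = 0.
Kestrel's profit: π_K = (420 - 2Q)q_K - (113q_K). Setting ∂π_K/∂q_K = 0: 307 - 4q_K - 2(q_S) = 0.
Rearranging gives the reaction functions q_S = (346 - 2q_K)/4 and q_K = (307 - 2q_S)/4.
Substituting one into the other gives q_S = 385/6 and q_K = 134/3.
Total output Q = 653/6, so price P = 420 - 2·(653/6) = 607/3.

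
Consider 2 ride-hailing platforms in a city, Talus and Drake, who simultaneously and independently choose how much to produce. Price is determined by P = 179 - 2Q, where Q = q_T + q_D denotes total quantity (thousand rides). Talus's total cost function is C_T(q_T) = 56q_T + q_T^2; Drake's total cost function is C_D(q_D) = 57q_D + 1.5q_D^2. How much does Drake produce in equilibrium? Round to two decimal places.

Talus's profit: π_T = (179 - 2Q)q_T - (56q_T + q_T²). Setting ∂π_T/∂q_T = 0: 123 - 6q_T - 2(q_D) = 0.
Drake's profit: π_D = (179 - 2Q)q_D - (57q_D + (3/2)q_D²). Setting ∂π_D/∂q_D = 0: 122 - 7q_D - 2(q_T) = 0.
Best responses: q_T = (123 - 2q_D)/6, q_D = (122 - 2q_T)/7.
Solving the pair: q_T = 617/38, q_D = 243/19.

12.79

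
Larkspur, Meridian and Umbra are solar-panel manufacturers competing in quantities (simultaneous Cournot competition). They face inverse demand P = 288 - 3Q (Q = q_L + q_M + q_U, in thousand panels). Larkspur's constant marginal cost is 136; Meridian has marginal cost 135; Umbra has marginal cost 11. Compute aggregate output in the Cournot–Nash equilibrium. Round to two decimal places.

48.50

Larkspur's profit: π_L = (288 - 3Q)q_L - (136q_L). Setting ∂π_L/∂q_L = 0: 152 - 6q_L - 3(q_M + q_U) = 0.
Meridian's first-order condition: 153 - 6q_M - 3(q_L + q_U) = 0.
Umbra's profit: π_U = (288 - 3Q)q_U - (11q_U). Setting ∂π_U/∂q_U = 0: 277 - 6q_U - 3(q_L + q_M) = 0.
Adding the 3 first-order conditions: 582 − 12Q = 0, so Q = 97/2.
Back-substituting: q_L = (152 − 291/2)/3 = 13/6, q_M = (153 − 291/2)/3 = 5/2, q_U = (277 − 291/2)/3 = 263/6.
Total output Q = 13/6 + 5/2 + 263/6 = 97/2.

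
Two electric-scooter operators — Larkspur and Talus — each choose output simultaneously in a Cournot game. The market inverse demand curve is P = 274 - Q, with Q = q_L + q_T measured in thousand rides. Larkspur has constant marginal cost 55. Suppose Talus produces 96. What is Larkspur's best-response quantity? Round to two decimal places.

61.50

With the rival's output fixed at 96, Larkspur's profit is π_L = (274 - 96 - q_L)q_L - (55q_L) = (178 - q_L)q_L - (55q_L).
∂π_L/∂q_L = 123 - 2q_L = 0, so q_L = 123/2.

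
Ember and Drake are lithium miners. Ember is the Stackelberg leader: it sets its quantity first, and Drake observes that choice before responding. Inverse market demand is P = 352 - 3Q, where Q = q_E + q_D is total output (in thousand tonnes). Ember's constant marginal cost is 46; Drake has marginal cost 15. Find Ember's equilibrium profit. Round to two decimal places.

3151.04

Solve by backward induction. Given q_E, the follower Drake maximises π_D = (352 - 3q_E - 3q_D)q_D - 15q_D.
∂π_D/∂q_D = 337 - 3q_E - 6q_D = 0 gives the reaction function q_D = (337 - 3q_E)/6.
The leader anticipates this reaction. Substituting into P = 352 - 3Q gives P = 367/2 - (3/2)q_E, so π_E = (367/2 - (3/2)q_E)q_E - 46q_E.
Maximising: ∂π_E/∂q_E = 275/2 - 3q_E = 0, giving q_E = 275/6.
Then q_D = (337 - 3·(275/6))/6 = 133/4.
Price P = 352 - 3·(949/12) = 459/4.
Ember's profit: (459/4 - 46)·(275/6) = 3151.0417.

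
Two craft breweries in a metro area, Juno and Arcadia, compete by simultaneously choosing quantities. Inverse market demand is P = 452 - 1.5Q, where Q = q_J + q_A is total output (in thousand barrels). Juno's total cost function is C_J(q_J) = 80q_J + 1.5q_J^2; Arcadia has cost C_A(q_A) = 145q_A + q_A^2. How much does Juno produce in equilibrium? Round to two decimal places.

Juno's profit: π_J = (452 - 1.5Q)q_J - (80q_J + (3/2)q_J²). Setting ∂π_J/∂q_J = 0: 372 - 6q_J - (3/2)(q_A) = 0.
Arcadia's profit: π_A = (452 - 1.5Q)q_A - (145q_A + q_A²). Setting ∂π_A/∂q_A = 0: 307 - 5q_A - (3/2)(q_J) = 0.
So q_J = (372 - (3/2)q_A)/6 and q_A = (307 - (3/2)q_J)/5.
Substituting one into the other gives q_J = 1866/37 and q_A = 1712/37.

50.43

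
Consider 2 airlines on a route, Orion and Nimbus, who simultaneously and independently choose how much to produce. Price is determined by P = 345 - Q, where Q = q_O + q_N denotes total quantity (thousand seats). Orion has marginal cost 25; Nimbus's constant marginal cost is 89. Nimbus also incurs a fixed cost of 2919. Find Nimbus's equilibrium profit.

Orion's profit: π_O = (345 - Q)q_O - (25q_O). Setting ∂π_O/∂q_O = 0: 320 - 2q_O - (q_N) = 0.
Nimbus's first-order condition: 256 - 2q_N - (q_O) = 0.
Best responses: q_O = (320 - q_N)/2, q_N = (256 - q_O)/2.
Solving the pair: q_O = 128, q_N = 64.
Price P = 345 - 192 = 153.
Nimbus's profit: (153 - 89)·64 - 2919 = 1177.

1177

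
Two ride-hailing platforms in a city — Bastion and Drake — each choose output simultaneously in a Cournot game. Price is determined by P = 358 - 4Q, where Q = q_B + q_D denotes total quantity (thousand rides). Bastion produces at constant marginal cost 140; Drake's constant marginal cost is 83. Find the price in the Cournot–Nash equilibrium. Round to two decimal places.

193.67

Bastion's profit: π_B = (358 - 4Q)q_B - (140q_B). Setting ∂π_B/∂q_B = 0: 218 - 8q_B - 4(q_D) = 0.
Drake's profit: π_D = (358 - 4Q)q_D - (83q_D). Setting ∂π_D/∂q_D = 0: 275 - 8q_D - 4(q_B) = 0.
Best responses: q_B = (218 - 4q_D)/8, q_D = (275 - 4q_B)/8.
Substituting one into the other gives q_B = 161/12 and q_D = 83/3.
Total output Q = 493/12, so price P = 358 - 4·(493/12) = 581/3.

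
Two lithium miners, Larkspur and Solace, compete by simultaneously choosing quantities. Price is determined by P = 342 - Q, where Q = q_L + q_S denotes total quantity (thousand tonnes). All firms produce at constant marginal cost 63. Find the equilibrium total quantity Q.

186

Each firm earns π_i = (342 - Q)q_i - 63q_i.
First-order condition (treating rivals' output as given): 279 - 2q_i - q_j = 0.
With identical firms every q_j equals q_i, so q_j = q_i and 279 = 3q_i, giving q_i = 93.
Total output Q = 93 + 93 = 186.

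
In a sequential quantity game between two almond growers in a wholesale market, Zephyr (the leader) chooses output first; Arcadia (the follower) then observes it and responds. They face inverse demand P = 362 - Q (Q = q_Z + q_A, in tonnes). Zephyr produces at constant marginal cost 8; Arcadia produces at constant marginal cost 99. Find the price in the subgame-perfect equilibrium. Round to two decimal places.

Solve by backward induction. Given q_Z, the follower Arcadia maximises π_A = (362 - q_Z - q_A)q_A - 99q_A.
∂π_A/∂q_A = 263 - q_Z - 2q_A = 0 gives the reaction function q_A = (263 - q_Z)/2.
Zephyr substitutes q_A(q_Z) into its own profit: π_Z = q_Z(362 - q_Z - (263 - q_Z)/2) - 8q_Z = (461/2 - (1/2)q_Z)q_Z - 8q_Z.
Leader FOC: 445/2 - q_Z = 0, so q_Z = 445/2.
Then q_A = (263 - 445/2)/2 = 81/4.
Total output Q = 971/4, so price P = 362 - 971/4 = 477/4.

119.25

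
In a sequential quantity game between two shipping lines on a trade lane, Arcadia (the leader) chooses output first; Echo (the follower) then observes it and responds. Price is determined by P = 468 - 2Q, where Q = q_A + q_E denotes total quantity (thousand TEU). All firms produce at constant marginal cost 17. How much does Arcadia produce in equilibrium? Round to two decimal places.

112.75

The follower Echo best-responds to any q_A: π_E = (468 - 2Q)q_E - 17q_E.
∂π_E/∂q_E = 451 - 2q_A - 4q_E = 0 gives the reaction function q_E = (451 - 2q_A)/4.
Arcadia substitutes q_E(q_A) into its own profit: π_A = q_A(468 - 2q_A - (451 - 2q_A)/2) - 17q_A = (485/2 - q_A)q_A - 17q_A.
Leader FOC: 451/2 - 2q_A = 0, so q_A = 451/4.
Then q_E = (451 - 2·(451/4))/4 = 451/8.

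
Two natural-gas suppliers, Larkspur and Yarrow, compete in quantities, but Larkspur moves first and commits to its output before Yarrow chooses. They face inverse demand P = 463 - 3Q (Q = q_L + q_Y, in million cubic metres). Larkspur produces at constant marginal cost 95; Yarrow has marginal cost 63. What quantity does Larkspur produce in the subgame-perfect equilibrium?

56

The follower Yarrow best-responds to any q_L: π_Y = (463 - 3Q)q_Y - 63q_Y.
Follower FOC: 400 - 3q_L - 6q_Y = 0, so q_Y(q_L) = (400 - 3q_L)/6.
Larkspur substitutes q_Y(q_L) into its own profit: π_L = q_L(463 - 3q_L - (400 - 3q_L)/2) - 95q_L = (263 - (3/2)q_L)q_L - 95q_L.
The leader's first-order condition 168 - 3q_L = 0 yields q_L = 56.
Then q_Y = (400 - 3·56)/6 = 116/3.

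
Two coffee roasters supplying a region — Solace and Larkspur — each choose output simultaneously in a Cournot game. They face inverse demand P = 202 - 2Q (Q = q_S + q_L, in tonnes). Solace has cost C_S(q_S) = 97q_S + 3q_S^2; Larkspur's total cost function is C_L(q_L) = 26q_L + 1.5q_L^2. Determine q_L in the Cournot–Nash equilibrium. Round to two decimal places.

Solace's profit: π_S = (202 - 2Q)q_S - (97q_S + 3q_S²). Setting ∂π_S/∂q_S = 0: 105 - 10q_S - 2(q_L) = 0.
Larkspur's profit: π_L = (202 - 2Q)q_L - (26q_L + (3/2)q_L²). Setting ∂π_L/∂q_L = 0: 176 - 7q_L - 2(q_S) = 0.
So q_S = (105 - 2q_L)/10 and q_L = (176 - 2q_S)/7.
Substituting one into the other gives q_S = 383/66 and q_L = 775/33.

23.48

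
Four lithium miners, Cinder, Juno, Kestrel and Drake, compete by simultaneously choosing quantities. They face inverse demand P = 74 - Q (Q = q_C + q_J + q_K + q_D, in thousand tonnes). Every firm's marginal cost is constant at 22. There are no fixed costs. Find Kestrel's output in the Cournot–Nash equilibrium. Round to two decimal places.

Each firm earns π_i = (74 - Q)q_i - 22q_i.
Setting ∂π_i/∂q_i = 0 with rivals' quantities fixed: 52 - 2q_i - Σ_{j≠i} q_j = 0.
With identical firms every q_j equals q_i, so Σ_{j≠i} q_j = 3q_i and 52 = 5q_i, giving q_i = 52/5.

10.40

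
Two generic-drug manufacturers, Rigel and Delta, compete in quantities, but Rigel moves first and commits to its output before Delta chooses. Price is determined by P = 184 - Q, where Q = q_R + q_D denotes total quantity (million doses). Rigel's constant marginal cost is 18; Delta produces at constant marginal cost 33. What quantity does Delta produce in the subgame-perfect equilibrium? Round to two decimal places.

Solve by backward induction. Given q_R, the follower Delta maximises π_D = (184 - q_R - q_D)q_D - 33q_D.
Follower FOC: 151 - q_R - 2q_D = 0, so q_D(q_R) = (151 - q_R)/2.
Rigel substitutes q_D(q_R) into its own profit: π_R = q_R(184 - q_R - (151 - q_R)/2) - 18q_R = (217/2 - (1/2)q_R)q_R - 18q_R.
Leader FOC: 181/2 - q_R = 0, so q_R = 181/2.
Then q_D = (151 - 181/2)/2 = 121/4.

30.25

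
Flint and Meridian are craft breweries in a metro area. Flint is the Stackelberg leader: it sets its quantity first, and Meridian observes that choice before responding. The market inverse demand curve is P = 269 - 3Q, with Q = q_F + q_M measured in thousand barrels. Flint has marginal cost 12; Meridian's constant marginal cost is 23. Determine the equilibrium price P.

79

The follower Meridian best-responds to any q_F: π_M = (269 - 3Q)q_M - 23q_M.
∂π_M/∂q_M = 246 - 3q_F - 6q_M = 0 gives the reaction function q_M = (246 - 3q_F)/6.
The leader anticipates this reaction. Substituting into P = 269 - 3Q gives P = 146 - (3/2)q_F, so π_F = (146 - (3/2)q_F)q_F - 12q_F.
Maximising: ∂π_F/∂q_F = 134 - 3q_F = 0, giving q_F = 134/3.
Then q_M = (246 - 3·(134/3))/6 = 56/3.
Total output Q = 190/3, so price P = 269 - 3·(190/3) = 79.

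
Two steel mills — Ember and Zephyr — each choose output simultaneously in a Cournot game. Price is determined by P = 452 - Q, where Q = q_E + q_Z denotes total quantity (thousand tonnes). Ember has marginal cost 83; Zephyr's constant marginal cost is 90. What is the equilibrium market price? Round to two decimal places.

208.33

Ember's profit: π_E = (452 - Q)q_E - (83q_E). Setting ∂π_E/∂q_E = 0: 369 - 2q_E - (q_Z) = 0.
Zephyr's first-order condition: 362 - 2q_Z - (q_E) = 0.
Rearranging gives the reaction functions q_E = (369 - q_Z)/2 and q_Z = (362 - q_E)/2.
Substituting one into the other gives q_E = 376/3 and q_Z = 355/3.
Total output Q = 731/3, so price P = 452 - 731/3 = 625/3.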